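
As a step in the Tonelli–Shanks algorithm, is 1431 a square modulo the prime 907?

Reduce the numerator: 1431 ≡ 524 (mod 907), so (1431/907) = (524/907).
Factor out 2: 524 = 2^2·131. Since 907 ≡ 3 (mod 8), (2/907) = -1, and (2/907)^2 = +1. Now have (131/907).
Both 131 ≡ 3 and 907 ≡ 3 (mod 4), so reciprocity gives (131/907) = -(907/131). Reduce: 907 ≡ 121 (mod 131). Now have -(121/131).
121 ≡ 1 (mod 4), so quadratic reciprocity gives (121/131) = (131/121). Reduce: 131 ≡ 10 (mod 121). Now have -(10/121).
Factor out 2: 10 = 2·5. Since 121 ≡ 1 (mod 8), (2/121) = +1. Now have -(5/121).
5 ≡ 1 (mod 4), so quadratic reciprocity gives (5/121) = (121/5). Reduce: 121 ≡ 1 (mod 5). Now have -(1/5).
(1/5) = 1. Collecting the sign factors: -1.
The Legendre symbol is -1, so x^2 ≡ 1431 (mod 907) has no solution.

no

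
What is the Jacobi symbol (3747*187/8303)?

-1

By multiplicativity, (3747·187/8303) = (3747/8303)·(187/8303).
First factor (3747/8303):
(3747/8303)
  = -(8303/3747)    [QR: both ≡ 3 mod 4, sign flips]
  = -(809/3747)    [8303 ≡ 809 mod 3747]
  = -(3747/809)    [QR: 809 ≡ 1 mod 4, sign kept]
  = -(511/809)    [3747 ≡ 511 mod 809]
  = -(809/511)    [QR: 809 ≡ 1 mod 4, sign kept]
  = -(298/511)    [809 ≡ 298 mod 511]
  = -(149/511)    [511 ≡ 7 mod 8 ⇒ (2/511) = +1]
  = -(511/149)    [QR: 149 ≡ 1 mod 4, sign kept]
  = -(64/149)    [511 ≡ 64 mod 149]
  = -(1/149)    [149 ≡ 5 mod 8 ⇒ (2/149)^6 = +1]
  = -1    [(1/149) = 1]
Second factor (187/8303):
(187/8303)
  = -(8303/187)    [QR: both ≡ 3 mod 4, sign flips]
  = -(75/187)    [8303 ≡ 75 mod 187]
  = (187/75)    [QR: both ≡ 3 mod 4, sign flips]
  = (37/75)    [187 ≡ 37 mod 75]
  = (75/37)    [QR: 37 ≡ 1 mod 4, sign kept]
  = (1/37)    [75 ≡ 1 mod 37]
  = 1    [(1/37) = 1]
Product: (-1)·(1) = -1.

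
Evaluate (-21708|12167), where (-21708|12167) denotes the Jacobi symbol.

(-21708|12167)
  = (2626|12167)    [-21708 ≡ 2626 mod 12167]
  = (1313|12167)    [12167 ≡ 7 mod 8 ⇒ (2|12167) = +1]
  = (12167|1313)    [QR: 1313 ≡ 1 mod 4, sign kept]
  = (350|1313)    [12167 ≡ 350 mod 1313]
  = (175|1313)    [1313 ≡ 1 mod 8 ⇒ (2|1313) = +1]
  = (1313|175)    [QR: 1313 ≡ 1 mod 4, sign kept]
  = (88|175)    [1313 ≡ 88 mod 175]
  = (11|175)    [175 ≡ 7 mod 8 ⇒ (2|175)^3 = +1]
  = -(175|11)    [QR: both ≡ 3 mod 4, sign flips]
  = -(10|11)    [175 ≡ 10 mod 11]
  = (5|11)    [11 ≡ 3 mod 8 ⇒ (2|11) = -1]
  = (11|5)    [QR: 5 ≡ 1 mod 4, sign kept]
  = (1|5)    [11 ≡ 1 mod 5]
  = 1    [(1|5) = 1]

1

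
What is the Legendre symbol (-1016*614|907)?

By multiplicativity, (-1016·614|907) = (-1016|907)·(614|907).
First factor (-1016|907):
(-1016|907)
  = (798|907)    [-1016 ≡ 798 mod 907]
  = -(399|907)    [907 ≡ 3 mod 8 ⇒ (2|907) = -1]
  = (907|399)    [QR: both ≡ 3 mod 4, sign flips]
  = (109|399)    [907 ≡ 109 mod 399]
  = (399|109)    [QR: 109 ≡ 1 mod 4, sign kept]
  = (72|109)    [399 ≡ 72 mod 109]
  = -(9|109)    [109 ≡ 5 mod 8 ⇒ (2|109)^3 = -1]
  = -(109|9)    [QR: 9 ≡ 1 mod 4, sign kept]
  = -(1|9)    [109 ≡ 1 mod 9]
  = -1    [(1|9) = 1]
Second factor (614|907):
(614|907)
  = -(307|907)    [907 ≡ 3 mod 8 ⇒ (2|907) = -1]
  = (907|307)    [QR: both ≡ 3 mod 4, sign flips]
  = (293|307)    [907 ≡ 293 mod 307]
  = (307|293)    [QR: 293 ≡ 1 mod 4, sign kept]
  = (14|293)    [307 ≡ 14 mod 293]
  = -(7|293)    [293 ≡ 5 mod 8 ⇒ (2|293) = -1]
  = -(293|7)    [QR: 293 ≡ 1 mod 4, sign kept]
  = -(6|7)    [293 ≡ 6 mod 7]
  = -(3|7)    [7 ≡ 7 mod 8 ⇒ (2|7) = +1]
  = (7|3)    [QR: both ≡ 3 mod 4, sign flips]
  = (1|3)    [7 ≡ 1 mod 3]
  = 1    [(1|3) = 1]
Product: (-1)·(1) = -1.

-1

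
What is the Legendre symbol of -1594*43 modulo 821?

By multiplicativity, (-1594·43|821) = (-1594|821)·(43|821).
First factor (-1594|821):
Reduce the numerator: -1594 ≡ 48 (mod 821), so (-1594|821) = (48|821).
Factor out 2: 48 = 2^4·3. Since 821 ≡ 5 (mod 8), (2|821) = -1, and (2|821)^4 = +1. Now have (3|821).
821 ≡ 1 (mod 4), so quadratic reciprocity gives (3|821) = (821|3). Reduce: 821 ≡ 2 (mod 3). Now have (2|3).
Factor out 2: 2 = 2. Since 3 ≡ 3 (mod 8), (2|3) = -1. Now have -(1|3).
(1|3) = 1. Collecting the sign factors: -1.
Second factor (43|821):
821 ≡ 1 (mod 4), so quadratic reciprocity gives (43|821) = (821|43). Reduce: 821 ≡ 4 (mod 43). Now have (4|43).
Factor out 2: 4 = 2^2. Since 43 ≡ 3 (mod 8), (2|43) = -1, and (2|43)^2 = +1. Now have (1|43).
(1|43) = 1. Collecting the sign factors: 1.
Product: (-1)·(1) = -1.

-1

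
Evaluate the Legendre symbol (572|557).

(572|557)
  = (15|557)    [572 ≡ 15 mod 557]
  = (557|15)    [QR: 557 ≡ 1 mod 4, sign kept]
  = (2|15)    [557 ≡ 2 mod 15]
  = (1|15)    [15 ≡ 7 mod 8 ⇒ (2|15) = +1]
  = 1    [(1|15) = 1]

1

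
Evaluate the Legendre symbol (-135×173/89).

By multiplicativity, (-135·173/89) = (-135/89)·(173/89).
First factor (-135/89):
Reduce the numerator: -135 ≡ 43 (mod 89), so (-135/89) = (43/89).
89 ≡ 1 (mod 4), so quadratic reciprocity gives (43/89) = (89/43). Reduce: 89 ≡ 3 (mod 43). Now have (3/43).
Both 3 ≡ 3 and 43 ≡ 3 (mod 4), so reciprocity gives (3/43) = -(43/3). Reduce: 43 ≡ 1 (mod 3). Now have -(1/3).
(1/3) = 1. Collecting the sign factors: -1.
Second factor (173/89):
Reduce the numerator: 173 ≡ 84 (mod 89), so (173/89) = (84/89).
Factor out 2: 84 = 2^2·21. Since 89 ≡ 1 (mod 8), (2/89) = +1, and (2/89)^2 = +1. Now have (21/89).
21 ≡ 1 (mod 4), so quadratic reciprocity gives (21/89) = (89/21). Reduce: 89 ≡ 5 (mod 21). Now have (5/21).
5 ≡ 1 (mod 4), so quadratic reciprocity gives (5/21) = (21/5). Reduce: 21 ≡ 1 (mod 5). Now have (1/5).
(1/5) = 1. Collecting the sign factors: 1.
Product: (-1)·(1) = -1.

-1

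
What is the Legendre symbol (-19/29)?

-1

(-19/29)
  = (10/29)    [-19 ≡ 10 mod 29]
  = -(5/29)    [29 ≡ 5 mod 8 ⇒ (2/29) = -1]
  = -(29/5)    [QR: 5 ≡ 1 mod 4, sign kept]
  = -(4/5)    [29 ≡ 4 mod 5]
  = -(1/5)    [5 ≡ 5 mod 8 ⇒ (2/5)^2 = +1]
  = -1    [(1/5) = 1]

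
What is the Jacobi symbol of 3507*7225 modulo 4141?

By multiplicativity, (3507·7225|4141) = (3507|4141)·(7225|4141).
First factor (3507|4141):
(3507|4141)
  = (4141|3507)    [QR: 4141 ≡ 1 mod 4, sign kept]
  = (634|3507)    [4141 ≡ 634 mod 3507]
  = -(317|3507)    [3507 ≡ 3 mod 8 ⇒ (2|3507) = -1]
  = -(3507|317)    [QR: 317 ≡ 1 mod 4, sign kept]
  = -(20|317)    [3507 ≡ 20 mod 317]
  = -(5|317)    [317 ≡ 5 mod 8 ⇒ (2|317)^2 = +1]
  = -(317|5)    [QR: 5 ≡ 1 mod 4, sign kept]
  = -(2|5)    [317 ≡ 2 mod 5]
  = (1|5)    [5 ≡ 5 mod 8 ⇒ (2|5) = -1]
  = 1    [(1|5) = 1]
Second factor (7225|4141):
(7225|4141)
  = (3084|4141)    [7225 ≡ 3084 mod 4141]
  = (771|4141)    [4141 ≡ 5 mod 8 ⇒ (2|4141)^2 = +1]
  = (4141|771)    [QR: 4141 ≡ 1 mod 4, sign kept]
  = (286|771)    [4141 ≡ 286 mod 771]
  = -(143|771)    [771 ≡ 3 mod 8 ⇒ (2|771) = -1]
  = (771|143)    [QR: both ≡ 3 mod 4, sign flips]
  = (56|143)    [771 ≡ 56 mod 143]
  = (7|143)    [143 ≡ 7 mod 8 ⇒ (2|143)^3 = +1]
  = -(143|7)    [QR: both ≡ 3 mod 4, sign flips]
  = -(3|7)    [143 ≡ 3 mod 7]
  = (7|3)    [QR: both ≡ 3 mod 4, sign flips]
  = (1|3)    [7 ≡ 1 mod 3]
  = 1    [(1|3) = 1]
Product: (1)·(1) = 1.

1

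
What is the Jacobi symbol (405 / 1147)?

-1

405 ≡ 1 (mod 4), so quadratic reciprocity gives (405 / 1147) = (1147 / 405). Reduce: 1147 ≡ 337 (mod 405). Now have (337 / 405).
337 ≡ 1 (mod 4), so quadratic reciprocity gives (337 / 405) = (405 / 337). Reduce: 405 ≡ 68 (mod 337). Now have (68 / 337).
Factor out 2: 68 = 2^2·17. Since 337 ≡ 1 (mod 8), (2 / 337) = +1, and (2 / 337)^2 = +1. Now have (17 / 337).
17 ≡ 1 (mod 4), so quadratic reciprocity gives (17 / 337) = (337 / 17). Reduce: 337 ≡ 14 (mod 17). Now have (14 / 17).
Factor out 2: 14 = 2·7. Since 17 ≡ 1 (mod 8), (2 / 17) = +1. Now have (7 / 17).
17 ≡ 1 (mod 4), so quadratic reciprocity gives (7 / 17) = (17 / 7). Reduce: 17 ≡ 3 (mod 7). Now have (3 / 7).
Both 3 ≡ 3 and 7 ≡ 3 (mod 4), so reciprocity gives (3 / 7) = -(7 / 3). Reduce: 7 ≡ 1 (mod 3). Now have -(1 / 3).
(1 / 3) = 1. Collecting the sign factors: -1.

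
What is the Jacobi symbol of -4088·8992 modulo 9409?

By multiplicativity, (-4088·8992|9409) = (-4088|9409)·(8992|9409).
First factor (-4088|9409):
(-4088|9409)
  = (5321|9409)    [-4088 ≡ 5321 mod 9409]
  = (9409|5321)    [QR: 5321 ≡ 1 mod 4, sign kept]
  = (4088|5321)    [9409 ≡ 4088 mod 5321]
  = (511|5321)    [5321 ≡ 1 mod 8 ⇒ (2|5321)^3 = +1]
  = (5321|511)    [QR: 5321 ≡ 1 mod 4, sign kept]
  = (211|511)    [5321 ≡ 211 mod 511]
  = -(511|211)    [QR: both ≡ 3 mod 4, sign flips]
  = -(89|211)    [511 ≡ 89 mod 211]
  = -(211|89)    [QR: 89 ≡ 1 mod 4, sign kept]
  = -(33|89)    [211 ≡ 33 mod 89]
  = -(89|33)    [QR: 33 ≡ 1 mod 4, sign kept]
  = -(23|33)    [89 ≡ 23 mod 33]
  = -(33|23)    [QR: 33 ≡ 1 mod 4, sign kept]
  = -(10|23)    [33 ≡ 10 mod 23]
  = -(5|23)    [23 ≡ 7 mod 8 ⇒ (2|23) = +1]
  = -(23|5)    [QR: 5 ≡ 1 mod 4, sign kept]
  = -(3|5)    [23 ≡ 3 mod 5]
  = -(5|3)    [QR: 5 ≡ 1 mod 4, sign kept]
  = -(2|3)    [5 ≡ 2 mod 3]
  = (1|3)    [3 ≡ 3 mod 8 ⇒ (2|3) = -1]
  = 1    [(1|3) = 1]
Second factor (8992|9409):
(8992|9409)
  = (281|9409)    [9409 ≡ 1 mod 8 ⇒ (2|9409)^5 = +1]
  = (9409|281)    [QR: 281 ≡ 1 mod 4, sign kept]
  = (136|281)    [9409 ≡ 136 mod 281]
  = (17|281)    [281 ≡ 1 mod 8 ⇒ (2|281)^3 = +1]
  = (281|17)    [QR: 17 ≡ 1 mod 4, sign kept]
  = (9|17)    [281 ≡ 9 mod 17]
  = (17|9)    [QR: 9 ≡ 1 mod 4, sign kept]
  = (8|9)    [17 ≡ 8 mod 9]
  = (1|9)    [9 ≡ 1 mod 8 ⇒ (2|9)^3 = +1]
  = 1    [(1|9) = 1]
Product: (1)·(1) = 1.

1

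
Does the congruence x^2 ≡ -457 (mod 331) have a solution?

(-457/331)
  = (205/331)    [-457 ≡ 205 mod 331]
  = (331/205)    [QR: 205 ≡ 1 mod 4, sign kept]
  = (126/205)    [331 ≡ 126 mod 205]
  = -(63/205)    [205 ≡ 5 mod 8 ⇒ (2/205) = -1]
  = -(205/63)    [QR: 205 ≡ 1 mod 4, sign kept]
  = -(16/63)    [205 ≡ 16 mod 63]
  = -(1/63)    [63 ≡ 7 mod 8 ⇒ (2/63)^4 = +1]
  = -1    [(1/63) = 1]
(-457/331) = -1, and 331 is prime, so -457 is not a quadratic residue mod 331.

no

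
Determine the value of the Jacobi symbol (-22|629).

(-22|629)
  = (607|629)    [-22 ≡ 607 mod 629]
  = (629|607)    [QR: 629 ≡ 1 mod 4, sign kept]
  = (22|607)    [629 ≡ 22 mod 607]
  = (11|607)    [607 ≡ 7 mod 8 ⇒ (2|607) = +1]
  = -(607|11)    [QR: both ≡ 3 mod 4, sign flips]
  = -(2|11)    [607 ≡ 2 mod 11]
  = (1|11)    [11 ≡ 3 mod 8 ⇒ (2|11) = -1]
  = 1    [(1|11) = 1]

1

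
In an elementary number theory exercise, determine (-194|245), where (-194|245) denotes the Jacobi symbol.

(-194|245)
  = (51|245)    [-194 ≡ 51 mod 245]
  = (245|51)    [QR: 245 ≡ 1 mod 4, sign kept]
  = (41|51)    [245 ≡ 41 mod 51]
  = (51|41)    [QR: 41 ≡ 1 mod 4, sign kept]
  = (10|41)    [51 ≡ 10 mod 41]
  = (5|41)    [41 ≡ 1 mod 8 ⇒ (2|41) = +1]
  = (41|5)    [QR: 5 ≡ 1 mod 4, sign kept]
  = (1|5)    [41 ≡ 1 mod 5]
  = 1    [(1|5) = 1]

1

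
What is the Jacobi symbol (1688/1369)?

Reduce the numerator: 1688 ≡ 319 (mod 1369), so (1688/1369) = (319/1369).
1369 ≡ 1 (mod 4), so quadratic reciprocity gives (319/1369) = (1369/319). Reduce: 1369 ≡ 93 (mod 319). Now have (93/319).
93 ≡ 1 (mod 4), so quadratic reciprocity gives (93/319) = (319/93). Reduce: 319 ≡ 40 (mod 93). Now have (40/93).
Factor out 2: 40 = 2^3·5. Since 93 ≡ 5 (mod 8), (2/93) = -1, and (2/93)^3 = -1. Now have -(5/93).
5 ≡ 1 (mod 4), so quadratic reciprocity gives (5/93) = (93/5). Reduce: 93 ≡ 3 (mod 5). Now have -(3/5).
5 ≡ 1 (mod 4), so quadratic reciprocity gives (3/5) = (5/3). Reduce: 5 ≡ 2 (mod 3). Now have -(2/3).
Factor out 2: 2 = 2. Since 3 ≡ 3 (mod 8), (2/3) = -1. Now have (1/3).
(1/3) = 1. Collecting the sign factors: 1.

1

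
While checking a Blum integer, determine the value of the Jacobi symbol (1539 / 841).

Reduce the numerator: 1539 ≡ 698 (mod 841), so (1539 / 841) = (698 / 841).
Factor out 2: 698 = 2·349. Since 841 ≡ 1 (mod 8), (2 / 841) = +1. Now have (349 / 841).
349 ≡ 1 (mod 4), so quadratic reciprocity gives (349 / 841) = (841 / 349). Reduce: 841 ≡ 143 (mod 349). Now have (143 / 349).
349 ≡ 1 (mod 4), so quadratic reciprocity gives (143 / 349) = (349 / 143). Reduce: 349 ≡ 63 (mod 143). Now have (63 / 143).
Both 63 ≡ 3 and 143 ≡ 3 (mod 4), so reciprocity gives (63 / 143) = -(143 / 63). Reduce: 143 ≡ 17 (mod 63). Now have -(17 / 63).
17 ≡ 1 (mod 4), so quadratic reciprocity gives (17 / 63) = (63 / 17). Reduce: 63 ≡ 12 (mod 17). Now have -(12 / 17).
Factor out 2: 12 = 2^2·3. Since 17 ≡ 1 (mod 8), (2 / 17) = +1, and (2 / 17)^2 = +1. Now have -(3 / 17).
17 ≡ 1 (mod 4), so quadratic reciprocity gives (3 / 17) = (17 / 3). Reduce: 17 ≡ 2 (mod 3). Now have -(2 / 3).
Factor out 2: 2 = 2. Since 3 ≡ 3 (mod 8), (2 / 3) = -1. Now have (1 / 3).
(1 / 3) = 1. Collecting the sign factors: 1.

1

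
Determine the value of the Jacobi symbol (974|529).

(974|529)
  = (445|529)    [974 ≡ 445 mod 529]
  = (529|445)    [QR: 445 ≡ 1 mod 4, sign kept]
  = (84|445)    [529 ≡ 84 mod 445]
  = (21|445)    [445 ≡ 5 mod 8 ⇒ (2|445)^2 = +1]
  = (445|21)    [QR: 21 ≡ 1 mod 4, sign kept]
  = (4|21)    [445 ≡ 4 mod 21]
  = (1|21)    [21 ≡ 5 mod 8 ⇒ (2|21)^2 = +1]
  = 1    [(1|21) = 1]

1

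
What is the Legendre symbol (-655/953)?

-1

(-655/953)
  = (655/953)    [953 ≡ 1 mod 4 ⇒ (-1/953) = +1]
  = (953/655)    [QR: 953 ≡ 1 mod 4, sign kept]
  = (298/655)    [953 ≡ 298 mod 655]
  = (149/655)    [655 ≡ 7 mod 8 ⇒ (2/655) = +1]
  = (655/149)    [QR: 149 ≡ 1 mod 4, sign kept]
  = (59/149)    [655 ≡ 59 mod 149]
  = (149/59)    [QR: 149 ≡ 1 mod 4, sign kept]
  = (31/59)    [149 ≡ 31 mod 59]
  = -(59/31)    [QR: both ≡ 3 mod 4, sign flips]
  = -(28/31)    [59 ≡ 28 mod 31]
  = -(7/31)    [31 ≡ 7 mod 8 ⇒ (2/31)^2 = +1]
  = (31/7)    [QR: both ≡ 3 mod 4, sign flips]
  = (3/7)    [31 ≡ 3 mod 7]
  = -(7/3)    [QR: both ≡ 3 mod 4, sign flips]
  = -(1/3)    [7 ≡ 1 mod 3]
  = -1    [(1/3) = 1]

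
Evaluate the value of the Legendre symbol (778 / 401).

-1

Reduce the numerator: 778 ≡ 377 (mod 401), so (778 / 401) = (377 / 401).
377 ≡ 1 (mod 4), so quadratic reciprocity gives (377 / 401) = (401 / 377). Reduce: 401 ≡ 24 (mod 377). Now have (24 / 377).
Factor out 2: 24 = 2^3·3. Since 377 ≡ 1 (mod 8), (2 / 377) = +1, and (2 / 377)^3 = +1. Now have (3 / 377).
377 ≡ 1 (mod 4), so quadratic reciprocity gives (3 / 377) = (377 / 3). Reduce: 377 ≡ 2 (mod 3). Now have (2 / 3).
Factor out 2: 2 = 2. Since 3 ≡ 3 (mod 8), (2 / 3) = -1. Now have -(1 / 3).
(1 / 3) = 1. Collecting the sign factors: -1.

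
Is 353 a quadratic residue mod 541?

yes

353 ≡ 1 (mod 4), so quadratic reciprocity gives (353/541) = (541/353). Reduce: 541 ≡ 188 (mod 353). Now have (188/353).
Factor out 2: 188 = 2^2·47. Since 353 ≡ 1 (mod 8), (2/353) = +1, and (2/353)^2 = +1. Now have (47/353).
353 ≡ 1 (mod 4), so quadratic reciprocity gives (47/353) = (353/47). Reduce: 353 ≡ 24 (mod 47). Now have (24/47).
Factor out 2: 24 = 2^3·3. Since 47 ≡ 7 (mod 8), (2/47) = +1, and (2/47)^3 = +1. Now have (3/47).
Both 3 ≡ 3 and 47 ≡ 3 (mod 4), so reciprocity gives (3/47) = -(47/3). Reduce: 47 ≡ 2 (mod 3). Now have -(2/3).
Factor out 2: 2 = 2. Since 3 ≡ 3 (mod 8), (2/3) = -1. Now have (1/3).
(1/3) = 1. Collecting the sign factors: 1.
(353/541) = 1, and 541 is prime, so 353 is a quadratic residue mod 541.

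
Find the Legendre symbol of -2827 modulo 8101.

Reduce the numerator: -2827 ≡ 5274 (mod 8101), so (-2827 / 8101) = (5274 / 8101).
Factor out 2: 5274 = 2·2637. Since 8101 ≡ 5 (mod 8), (2 / 8101) = -1. Now have -(2637 / 8101).
2637 ≡ 1 (mod 4), so quadratic reciprocity gives (2637 / 8101) = (8101 / 2637). Reduce: 8101 ≡ 190 (mod 2637). Now have -(190 / 2637).
Factor out 2: 190 = 2·95. Since 2637 ≡ 5 (mod 8), (2 / 2637) = -1. Now have (95 / 2637).
2637 ≡ 1 (mod 4), so quadratic reciprocity gives (95 / 2637) = (2637 / 95). Reduce: 2637 ≡ 72 (mod 95). Now have (72 / 95).
Factor out 2: 72 = 2^3·9. Since 95 ≡ 7 (mod 8), (2 / 95) = +1, and (2 / 95)^3 = +1. Now have (9 / 95).
9 ≡ 1 (mod 4), so quadratic reciprocity gives (9 / 95) = (95 / 9). Reduce: 95 ≡ 5 (mod 9). Now have (5 / 9).
5 ≡ 1 (mod 4), so quadratic reciprocity gives (5 / 9) = (9 / 5). Reduce: 9 ≡ 4 (mod 5). Now have (4 / 5).
Factor out 2: 4 = 2^2. Since 5 ≡ 5 (mod 8), (2 / 5) = -1, and (2 / 5)^2 = +1. Now have (1 / 5).
(1 / 5) = 1. Collecting the sign factors: 1.

1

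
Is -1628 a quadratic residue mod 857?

(-1628/857)
  = (1628/857)    [857 ≡ 1 mod 4 ⇒ (-1/857) = +1]
  = (771/857)    [1628 ≡ 771 mod 857]
  = (857/771)    [QR: 857 ≡ 1 mod 4, sign kept]
  = (86/771)    [857 ≡ 86 mod 771]
  = -(43/771)    [771 ≡ 3 mod 8 ⇒ (2/771) = -1]
  = (771/43)    [QR: both ≡ 3 mod 4, sign flips]
  = (40/43)    [771 ≡ 40 mod 43]
  = -(5/43)    [43 ≡ 3 mod 8 ⇒ (2/43)^3 = -1]
  = -(43/5)    [QR: 5 ≡ 1 mod 4, sign kept]
  = -(3/5)    [43 ≡ 3 mod 5]
  = -(5/3)    [QR: 5 ≡ 1 mod 4, sign kept]
  = -(2/3)    [5 ≡ 2 mod 3]
  = (1/3)    [3 ≡ 3 mod 8 ⇒ (2/3) = -1]
  = 1    [(1/3) = 1]
(-1628/857) = 1, and 857 is prime, so -1628 is a quadratic residue mod 857.

yes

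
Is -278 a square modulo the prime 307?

Pull out -1: (-278|307) = (-1|307)·(278|307). Since 307 ≡ 3 (mod 4), (-1|307) = -1. Now have -(278|307).
Factor out 2: 278 = 2·139. Since 307 ≡ 3 (mod 8), (2|307) = -1. Now have (139|307).
Both 139 ≡ 3 and 307 ≡ 3 (mod 4), so reciprocity gives (139|307) = -(307|139). Reduce: 307 ≡ 29 (mod 139). Now have -(29|139).
29 ≡ 1 (mod 4), so quadratic reciprocity gives (29|139) = (139|29). Reduce: 139 ≡ 23 (mod 29). Now have -(23|29).
29 ≡ 1 (mod 4), so quadratic reciprocity gives (23|29) = (29|23). Reduce: 29 ≡ 6 (mod 23). Now have -(6|23).
Factor out 2: 6 = 2·3. Since 23 ≡ 7 (mod 8), (2|23) = +1. Now have -(3|23).
Both 3 ≡ 3 and 23 ≡ 3 (mod 4), so reciprocity gives (3|23) = -(23|3). Reduce: 23 ≡ 2 (mod 3). Now have (2|3).
Factor out 2: 2 = 2. Since 3 ≡ 3 (mod 8), (2|3) = -1. Now have -(1|3).
(1|3) = 1. Collecting the sign factors: -1.
(-278|307) = -1, and 307 is prime, so -278 is not a quadratic residue mod 307.

no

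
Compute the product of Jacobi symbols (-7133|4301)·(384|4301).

By multiplicativity, (-7133·384|4301) = (-7133|4301)·(384|4301).
First factor (-7133|4301):
(-7133|4301)
  = (1469|4301)    [-7133 ≡ 1469 mod 4301]
  = (4301|1469)    [QR: 1469 ≡ 1 mod 4, sign kept]
  = (1363|1469)    [4301 ≡ 1363 mod 1469]
  = (1469|1363)    [QR: 1469 ≡ 1 mod 4, sign kept]
  = (106|1363)    [1469 ≡ 106 mod 1363]
  = -(53|1363)    [1363 ≡ 3 mod 8 ⇒ (2|1363) = -1]
  = -(1363|53)    [QR: 53 ≡ 1 mod 4, sign kept]
  = -(38|53)    [1363 ≡ 38 mod 53]
  = (19|53)    [53 ≡ 5 mod 8 ⇒ (2|53) = -1]
  = (53|19)    [QR: 53 ≡ 1 mod 4, sign kept]
  = (15|19)    [53 ≡ 15 mod 19]
  = -(19|15)    [QR: both ≡ 3 mod 4, sign flips]
  = -(4|15)    [19 ≡ 4 mod 15]
  = -(1|15)    [15 ≡ 7 mod 8 ⇒ (2|15)^2 = +1]
  = -1    [(1|15) = 1]
Second factor (384|4301):
(384|4301)
  = -(3|4301)    [4301 ≡ 5 mod 8 ⇒ (2|4301)^7 = -1]
  = -(4301|3)    [QR: 4301 ≡ 1 mod 4, sign kept]
  = -(2|3)    [4301 ≡ 2 mod 3]
  = (1|3)    [3 ≡ 3 mod 8 ⇒ (2|3) = -1]
  = 1    [(1|3) = 1]
Product: (-1)·(1) = -1.

-1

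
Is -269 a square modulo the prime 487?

Pull out -1: (-269|487) = (-1|487)·(269|487). Since 487 ≡ 3 (mod 4), (-1|487) = -1. Now have -(269|487).
269 ≡ 1 (mod 4), so quadratic reciprocity gives (269|487) = (487|269). Reduce: 487 ≡ 218 (mod 269). Now have -(218|269).
Factor out 2: 218 = 2·109. Since 269 ≡ 5 (mod 8), (2|269) = -1. Now have (109|269).
109 ≡ 1 (mod 4), so quadratic reciprocity gives (109|269) = (269|109). Reduce: 269 ≡ 51 (mod 109). Now have (51|109).
109 ≡ 1 (mod 4), so quadratic reciprocity gives (51|109) = (109|51). Reduce: 109 ≡ 7 (mod 51). Now have (7|51).
Both 7 ≡ 3 and 51 ≡ 3 (mod 4), so reciprocity gives (7|51) = -(51|7). Reduce: 51 ≡ 2 (mod 7). Now have -(2|7).
Factor out 2: 2 = 2. Since 7 ≡ 7 (mod 8), (2|7) = +1. Now have -(1|7).
(1|7) = 1. Collecting the sign factors: -1.
(-269|487) = -1, and 487 is prime, so -269 is not a quadratic residue mod 487.

no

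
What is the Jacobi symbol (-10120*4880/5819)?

By multiplicativity, (-10120·4880/5819) = (-10120/5819)·(4880/5819).
First factor (-10120/5819):
Pull out -1: (-10120/5819) = (-1/5819)·(10120/5819). Since 5819 ≡ 3 (mod 4), (-1/5819) = -1. Now have -(10120/5819).
Reduce the numerator: 10120 ≡ 4301 (mod 5819), so (10120/5819) = (4301/5819).
4301 ≡ 1 (mod 4), so quadratic reciprocity gives (4301/5819) = (5819/4301). Reduce: 5819 ≡ 1518 (mod 4301). Now have -(1518/4301).
Factor out 2: 1518 = 2·759. Since 4301 ≡ 5 (mod 8), (2/4301) = -1. Now have (759/4301).
4301 ≡ 1 (mod 4), so quadratic reciprocity gives (759/4301) = (4301/759). Reduce: 4301 ≡ 506 (mod 759). Now have (506/759).
Factor out 2: 506 = 2·253. Since 759 ≡ 7 (mod 8), (2/759) = +1. Now have (253/759).
253 ≡ 1 (mod 4), so quadratic reciprocity gives (253/759) = (759/253). Reduce: 759 ≡ 0 (mod 253). Now have (0/253).
The numerator is now 0 with denominator 253 > 1: the symbol is 0.
Second factor (4880/5819):
Factor out 2: 4880 = 2^4·305. Since 5819 ≡ 3 (mod 8), (2/5819) = -1, and (2/5819)^4 = +1. Now have (305/5819).
305 ≡ 1 (mod 4), so quadratic reciprocity gives (305/5819) = (5819/305). Reduce: 5819 ≡ 24 (mod 305). Now have (24/305).
Factor out 2: 24 = 2^3·3. Since 305 ≡ 1 (mod 8), (2/305) = +1, and (2/305)^3 = +1. Now have (3/305).
305 ≡ 1 (mod 4), so quadratic reciprocity gives (3/305) = (305/3). Reduce: 305 ≡ 2 (mod 3). Now have (2/3).
Factor out 2: 2 = 2. Since 3 ≡ 3 (mod 8), (2/3) = -1. Now have -(1/3).
(1/3) = 1. Collecting the sign factors: -1.
Product: (0)·(-1) = 0.

0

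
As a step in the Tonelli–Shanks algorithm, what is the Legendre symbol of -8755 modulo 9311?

-1

Reduce the numerator: -8755 ≡ 556 (mod 9311), so (-8755/9311) = (556/9311).
Factor out 2: 556 = 2^2·139. Since 9311 ≡ 7 (mod 8), (2/9311) = +1, and (2/9311)^2 = +1. Now have (139/9311).
Both 139 ≡ 3 and 9311 ≡ 3 (mod 4), so reciprocity gives (139/9311) = -(9311/139). Reduce: 9311 ≡ 137 (mod 139). Now have -(137/139).
137 ≡ 1 (mod 4), so quadratic reciprocity gives (137/139) = (139/137). Reduce: 139 ≡ 2 (mod 137). Now have -(2/137).
Factor out 2: 2 = 2. Since 137 ≡ 1 (mod 8), (2/137) = +1. Now have -(1/137).
(1/137) = 1. Collecting the sign factors: -1.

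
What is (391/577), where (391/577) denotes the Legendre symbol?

(391/577)
  = (577/391)    [QR: 577 ≡ 1 mod 4, sign kept]
  = (186/391)    [577 ≡ 186 mod 391]
  = (93/391)    [391 ≡ 7 mod 8 ⇒ (2/391) = +1]
  = (391/93)    [QR: 93 ≡ 1 mod 4, sign kept]
  = (19/93)    [391 ≡ 19 mod 93]
  = (93/19)    [QR: 93 ≡ 1 mod 4, sign kept]
  = (17/19)    [93 ≡ 17 mod 19]
  = (19/17)    [QR: 17 ≡ 1 mod 4, sign kept]
  = (2/17)    [19 ≡ 2 mod 17]
  = (1/17)    [17 ≡ 1 mod 8 ⇒ (2/17) = +1]
  = 1    [(1/17) = 1]

1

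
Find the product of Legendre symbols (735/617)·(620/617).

-1

By multiplicativity, (735·620/617) = (735/617)·(620/617).
First factor (735/617):
(735/617)
  = (118/617)    [735 ≡ 118 mod 617]
  = (59/617)    [617 ≡ 1 mod 8 ⇒ (2/617) = +1]
  = (617/59)    [QR: 617 ≡ 1 mod 4, sign kept]
  = (27/59)    [617 ≡ 27 mod 59]
  = -(59/27)    [QR: both ≡ 3 mod 4, sign flips]
  = -(5/27)    [59 ≡ 5 mod 27]
  = -(27/5)    [QR: 5 ≡ 1 mod 4, sign kept]
  = -(2/5)    [27 ≡ 2 mod 5]
  = (1/5)    [5 ≡ 5 mod 8 ⇒ (2/5) = -1]
  = 1    [(1/5) = 1]
Second factor (620/617):
(620/617)
  = (3/617)    [620 ≡ 3 mod 617]
  = (617/3)    [QR: 617 ≡ 1 mod 4, sign kept]
  = (2/3)    [617 ≡ 2 mod 3]
  = -(1/3)    [3 ≡ 3 mod 8 ⇒ (2/3) = -1]
  = -1    [(1/3) = 1]
Product: (1)·(-1) = -1.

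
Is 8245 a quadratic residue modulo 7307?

(8245|7307)
  = (938|7307)    [8245 ≡ 938 mod 7307]
  = -(469|7307)    [7307 ≡ 3 mod 8 ⇒ (2|7307) = -1]
  = -(7307|469)    [QR: 469 ≡ 1 mod 4, sign kept]
  = -(272|469)    [7307 ≡ 272 mod 469]
  = -(17|469)    [469 ≡ 5 mod 8 ⇒ (2|469)^4 = +1]
  = -(469|17)    [QR: 17 ≡ 1 mod 4, sign kept]
  = -(10|17)    [469 ≡ 10 mod 17]
  = -(5|17)    [17 ≡ 1 mod 8 ⇒ (2|17) = +1]
  = -(17|5)    [QR: 5 ≡ 1 mod 4, sign kept]
  = -(2|5)    [17 ≡ 2 mod 5]
  = (1|5)    [5 ≡ 5 mod 8 ⇒ (2|5) = -1]
  = 1    [(1|5) = 1]
(8245|7307) = 1, and 7307 is prime, so 8245 is a quadratic residue mod 7307.

yes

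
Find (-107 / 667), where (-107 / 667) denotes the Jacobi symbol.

1

Pull out -1: (-107 / 667) = (-1 / 667)·(107 / 667). Since 667 ≡ 3 (mod 4), (-1 / 667) = -1. Now have -(107 / 667).
Both 107 ≡ 3 and 667 ≡ 3 (mod 4), so reciprocity gives (107 / 667) = -(667 / 107). Reduce: 667 ≡ 25 (mod 107). Now have (25 / 107).
25 ≡ 1 (mod 4), so quadratic reciprocity gives (25 / 107) = (107 / 25). Reduce: 107 ≡ 7 (mod 25). Now have (7 / 25).
25 ≡ 1 (mod 4), so quadratic reciprocity gives (7 / 25) = (25 / 7). Reduce: 25 ≡ 4 (mod 7). Now have (4 / 7).
Factor out 2: 4 = 2^2. Since 7 ≡ 7 (mod 8), (2 / 7) = +1, and (2 / 7)^2 = +1. Now have (1 / 7).
(1 / 7) = 1. Collecting the sign factors: 1.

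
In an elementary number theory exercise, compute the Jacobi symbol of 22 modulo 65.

-1

Factor out 2: 22 = 2·11. Since 65 ≡ 1 (mod 8), (2/65) = +1. Now have (11/65).
65 ≡ 1 (mod 4), so quadratic reciprocity gives (11/65) = (65/11). Reduce: 65 ≡ 10 (mod 11). Now have (10/11).
Factor out 2: 10 = 2·5. Since 11 ≡ 3 (mod 8), (2/11) = -1. Now have -(5/11).
5 ≡ 1 (mod 4), so quadratic reciprocity gives (5/11) = (11/5). Reduce: 11 ≡ 1 (mod 5). Now have -(1/5).
(1/5) = 1. Collecting the sign factors: -1.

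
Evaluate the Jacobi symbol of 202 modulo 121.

(202|121)
  = (81|121)    [202 ≡ 81 mod 121]
  = (121|81)    [QR: 81 ≡ 1 mod 4, sign kept]
  = (40|81)    [121 ≡ 40 mod 81]
  = (5|81)    [81 ≡ 1 mod 8 ⇒ (2|81)^3 = +1]
  = (81|5)    [QR: 5 ≡ 1 mod 4, sign kept]
  = (1|5)    [81 ≡ 1 mod 5]
  = 1    [(1|5) = 1]

1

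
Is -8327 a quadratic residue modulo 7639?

Reduce the numerator: -8327 ≡ 6951 (mod 7639), so (-8327/7639) = (6951/7639).
Both 6951 ≡ 3 and 7639 ≡ 3 (mod 4), so reciprocity gives (6951/7639) = -(7639/6951). Reduce: 7639 ≡ 688 (mod 6951). Now have -(688/6951).
Factor out 2: 688 = 2^4·43. Since 6951 ≡ 7 (mod 8), (2/6951) = +1, and (2/6951)^4 = +1. Now have -(43/6951).
Both 43 ≡ 3 and 6951 ≡ 3 (mod 4), so reciprocity gives (43/6951) = -(6951/43). Reduce: 6951 ≡ 28 (mod 43). Now have (28/43).
Factor out 2: 28 = 2^2·7. Since 43 ≡ 3 (mod 8), (2/43) = -1, and (2/43)^2 = +1. Now have (7/43).
Both 7 ≡ 3 and 43 ≡ 3 (mod 4), so reciprocity gives (7/43) = -(43/7). Reduce: 43 ≡ 1 (mod 7). Now have -(1/7).
(1/7) = 1. Collecting the sign factors: -1.
The Legendre symbol is -1, so x^2 ≡ -8327 (mod 7639) has no solution.

no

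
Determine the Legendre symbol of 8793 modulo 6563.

Reduce the numerator: 8793 ≡ 2230 (mod 6563), so (8793/6563) = (2230/6563).
Factor out 2: 2230 = 2·1115. Since 6563 ≡ 3 (mod 8), (2/6563) = -1. Now have -(1115/6563).
Both 1115 ≡ 3 and 6563 ≡ 3 (mod 4), so reciprocity gives (1115/6563) = -(6563/1115). Reduce: 6563 ≡ 988 (mod 1115). Now have (988/1115).
Factor out 2: 988 = 2^2·247. Since 1115 ≡ 3 (mod 8), (2/1115) = -1, and (2/1115)^2 = +1. Now have (247/1115).
Both 247 ≡ 3 and 1115 ≡ 3 (mod 4), so reciprocity gives (247/1115) = -(1115/247). Reduce: 1115 ≡ 127 (mod 247). Now have -(127/247).
Both 127 ≡ 3 and 247 ≡ 3 (mod 4), so reciprocity gives (127/247) = -(247/127). Reduce: 247 ≡ 120 (mod 127). Now have (120/127).
Factor out 2: 120 = 2^3·15. Since 127 ≡ 7 (mod 8), (2/127) = +1, and (2/127)^3 = +1. Now have (15/127).
Both 15 ≡ 3 and 127 ≡ 3 (mod 4), so reciprocity gives (15/127) = -(127/15). Reduce: 127 ≡ 7 (mod 15). Now have -(7/15).
Both 7 ≡ 3 and 15 ≡ 3 (mod 4), so reciprocity gives (7/15) = -(15/7). Reduce: 15 ≡ 1 (mod 7). Now have (1/7).
(1/7) = 1. Collecting the sign factors: 1.

1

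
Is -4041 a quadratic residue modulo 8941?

Reduce the numerator: -4041 ≡ 4900 (mod 8941), so (-4041|8941) = (4900|8941).
Factor out 2: 4900 = 2^2·1225. Since 8941 ≡ 5 (mod 8), (2|8941) = -1, and (2|8941)^2 = +1. Now have (1225|8941).
1225 ≡ 1 (mod 4), so quadratic reciprocity gives (1225|8941) = (8941|1225). Reduce: 8941 ≡ 366 (mod 1225). Now have (366|1225).
Factor out 2: 366 = 2·183. Since 1225 ≡ 1 (mod 8), (2|1225) = +1. Now have (183|1225).
1225 ≡ 1 (mod 4), so quadratic reciprocity gives (183|1225) = (1225|183). Reduce: 1225 ≡ 127 (mod 183). Now have (127|183).
Both 127 ≡ 3 and 183 ≡ 3 (mod 4), so reciprocity gives (127|183) = -(183|127). Reduce: 183 ≡ 56 (mod 127). Now have -(56|127).
Factor out 2: 56 = 2^3·7. Since 127 ≡ 7 (mod 8), (2|127) = +1, and (2|127)^3 = +1. Now have -(7|127).
Both 7 ≡ 3 and 127 ≡ 3 (mod 4), so reciprocity gives (7|127) = -(127|7). Reduce: 127 ≡ 1 (mod 7). Now have (1|7).
(1|7) = 1. Collecting the sign factors: 1.
(-4041|8941) = 1, and 8941 is prime, so -4041 is a quadratic residue mod 8941.

yes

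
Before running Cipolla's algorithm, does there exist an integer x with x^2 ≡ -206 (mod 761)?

no

Reduce the numerator: -206 ≡ 555 (mod 761), so (-206/761) = (555/761).
761 ≡ 1 (mod 4), so quadratic reciprocity gives (555/761) = (761/555). Reduce: 761 ≡ 206 (mod 555). Now have (206/555).
Factor out 2: 206 = 2·103. Since 555 ≡ 3 (mod 8), (2/555) = -1. Now have -(103/555).
Both 103 ≡ 3 and 555 ≡ 3 (mod 4), so reciprocity gives (103/555) = -(555/103). Reduce: 555 ≡ 40 (mod 103). Now have (40/103).
Factor out 2: 40 = 2^3·5. Since 103 ≡ 7 (mod 8), (2/103) = +1, and (2/103)^3 = +1. Now have (5/103).
5 ≡ 1 (mod 4), so quadratic reciprocity gives (5/103) = (103/5). Reduce: 103 ≡ 3 (mod 5). Now have (3/5).
5 ≡ 1 (mod 4), so quadratic reciprocity gives (3/5) = (5/3). Reduce: 5 ≡ 2 (mod 3). Now have (2/3).
Factor out 2: 2 = 2. Since 3 ≡ 3 (mod 8), (2/3) = -1. Now have -(1/3).
(1/3) = 1. Collecting the sign factors: -1.
(-206/761) = -1, and 761 is prime, so -206 is not a quadratic residue mod 761.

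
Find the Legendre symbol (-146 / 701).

1

Reduce the numerator: -146 ≡ 555 (mod 701), so (-146 / 701) = (555 / 701).
701 ≡ 1 (mod 4), so quadratic reciprocity gives (555 / 701) = (701 / 555). Reduce: 701 ≡ 146 (mod 555). Now have (146 / 555).
Factor out 2: 146 = 2·73. Since 555 ≡ 3 (mod 8), (2 / 555) = -1. Now have -(73 / 555).
73 ≡ 1 (mod 4), so quadratic reciprocity gives (73 / 555) = (555 / 73). Reduce: 555 ≡ 44 (mod 73). Now have -(44 / 73).
Factor out 2: 44 = 2^2·11. Since 73 ≡ 1 (mod 8), (2 / 73) = +1, and (2 / 73)^2 = +1. Now have -(11 / 73).
73 ≡ 1 (mod 4), so quadratic reciprocity gives (11 / 73) = (73 / 11). Reduce: 73 ≡ 7 (mod 11). Now have -(7 / 11).
Both 7 ≡ 3 and 11 ≡ 3 (mod 4), so reciprocity gives (7 / 11) = -(11 / 7). Reduce: 11 ≡ 4 (mod 7). Now have (4 / 7).
Factor out 2: 4 = 2^2. Since 7 ≡ 7 (mod 8), (2 / 7) = +1, and (2 / 7)^2 = +1. Now have (1 / 7).
(1 / 7) = 1. Collecting the sign factors: 1.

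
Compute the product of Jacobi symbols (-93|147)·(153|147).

0

By multiplicativity, (-93·153|147) = (-93|147)·(153|147).
First factor (-93|147):
Reduce the numerator: -93 ≡ 54 (mod 147), so (-93|147) = (54|147).
Factor out 2: 54 = 2·27. Since 147 ≡ 3 (mod 8), (2|147) = -1. Now have -(27|147).
Both 27 ≡ 3 and 147 ≡ 3 (mod 4), so reciprocity gives (27|147) = -(147|27). Reduce: 147 ≡ 12 (mod 27). Now have (12|27).
Factor out 2: 12 = 2^2·3. Since 27 ≡ 3 (mod 8), (2|27) = -1, and (2|27)^2 = +1. Now have (3|27).
Both 3 ≡ 3 and 27 ≡ 3 (mod 4), so reciprocity gives (3|27) = -(27|3). Reduce: 27 ≡ 0 (mod 3). Now have -(0|3).
The numerator is now 0 with denominator 3 > 1: the symbol is 0.
Second factor (153|147):
Reduce the numerator: 153 ≡ 6 (mod 147), so (153|147) = (6|147).
Factor out 2: 6 = 2·3. Since 147 ≡ 3 (mod 8), (2|147) = -1. Now have -(3|147).
Both 3 ≡ 3 and 147 ≡ 3 (mod 4), so reciprocity gives (3|147) = -(147|3). Reduce: 147 ≡ 0 (mod 3). Now have (0|3).
The numerator is now 0 with denominator 3 > 1: the symbol is 0.
Product: (0)·(0) = 0.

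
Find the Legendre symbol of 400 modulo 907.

1

(400/907)
  = (25/907)    [907 ≡ 3 mod 8 ⇒ (2/907)^4 = +1]
  = (907/25)    [QR: 25 ≡ 1 mod 4, sign kept]
  = (7/25)    [907 ≡ 7 mod 25]
  = (25/7)    [QR: 25 ≡ 1 mod 4, sign kept]
  = (4/7)    [25 ≡ 4 mod 7]
  = (1/7)    [7 ≡ 7 mod 8 ⇒ (2/7)^2 = +1]
  = 1    [(1/7) = 1]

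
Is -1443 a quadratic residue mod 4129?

yes

Reduce the numerator: -1443 ≡ 2686 (mod 4129), so (-1443/4129) = (2686/4129).
Factor out 2: 2686 = 2·1343. Since 4129 ≡ 1 (mod 8), (2/4129) = +1. Now have (1343/4129).
4129 ≡ 1 (mod 4), so quadratic reciprocity gives (1343/4129) = (4129/1343). Reduce: 4129 ≡ 100 (mod 1343). Now have (100/1343).
Factor out 2: 100 = 2^2·25. Since 1343 ≡ 7 (mod 8), (2/1343) = +1, and (2/1343)^2 = +1. Now have (25/1343).
25 ≡ 1 (mod 4), so quadratic reciprocity gives (25/1343) = (1343/25). Reduce: 1343 ≡ 18 (mod 25). Now have (18/25).
Factor out 2: 18 = 2·9. Since 25 ≡ 1 (mod 8), (2/25) = +1. Now have (9/25).
9 ≡ 1 (mod 4), so quadratic reciprocity gives (9/25) = (25/9). Reduce: 25 ≡ 7 (mod 9). Now have (7/9).
9 ≡ 1 (mod 4), so quadratic reciprocity gives (7/9) = (9/7). Reduce: 9 ≡ 2 (mod 7). Now have (2/7).
Factor out 2: 2 = 2. Since 7 ≡ 7 (mod 8), (2/7) = +1. Now have (1/7).
(1/7) = 1. Collecting the sign factors: 1.
(-1443/4129) = 1, and 4129 is prime, so -1443 is a quadratic residue mod 4129.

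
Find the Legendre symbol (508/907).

(508/907)
  = (127/907)    [907 ≡ 3 mod 8 ⇒ (2/907)^2 = +1]
  = -(907/127)    [QR: both ≡ 3 mod 4, sign flips]
  = -(18/127)    [907 ≡ 18 mod 127]
  = -(9/127)    [127 ≡ 7 mod 8 ⇒ (2/127) = +1]
  = -(127/9)    [QR: 9 ≡ 1 mod 4, sign kept]
  = -(1/9)    [127 ≡ 1 mod 9]
  = -1    [(1/9) = 1]

-1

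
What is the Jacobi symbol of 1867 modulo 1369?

1

Reduce the numerator: 1867 ≡ 498 (mod 1369), so (1867|1369) = (498|1369).
Factor out 2: 498 = 2·249. Since 1369 ≡ 1 (mod 8), (2|1369) = +1. Now have (249|1369).
249 ≡ 1 (mod 4), so quadratic reciprocity gives (249|1369) = (1369|249). Reduce: 1369 ≡ 124 (mod 249). Now have (124|249).
Factor out 2: 124 = 2^2·31. Since 249 ≡ 1 (mod 8), (2|249) = +1, and (2|249)^2 = +1. Now have (31|249).
249 ≡ 1 (mod 4), so quadratic reciprocity gives (31|249) = (249|31). Reduce: 249 ≡ 1 (mod 31). Now have (1|31).
(1|31) = 1. Collecting the sign factors: 1.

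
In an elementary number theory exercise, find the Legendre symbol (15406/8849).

1

Reduce the numerator: 15406 ≡ 6557 (mod 8849), so (15406/8849) = (6557/8849).
6557 ≡ 1 (mod 4), so quadratic reciprocity gives (6557/8849) = (8849/6557). Reduce: 8849 ≡ 2292 (mod 6557). Now have (2292/6557).
Factor out 2: 2292 = 2^2·573. Since 6557 ≡ 5 (mod 8), (2/6557) = -1, and (2/6557)^2 = +1. Now have (573/6557).
573 ≡ 1 (mod 4), so quadratic reciprocity gives (573/6557) = (6557/573). Reduce: 6557 ≡ 254 (mod 573). Now have (254/573).
Factor out 2: 254 = 2·127. Since 573 ≡ 5 (mod 8), (2/573) = -1. Now have -(127/573).
573 ≡ 1 (mod 4), so quadratic reciprocity gives (127/573) = (573/127). Reduce: 573 ≡ 65 (mod 127). Now have -(65/127).
65 ≡ 1 (mod 4), so quadratic reciprocity gives (65/127) = (127/65). Reduce: 127 ≡ 62 (mod 65). Now have -(62/65).
Factor out 2: 62 = 2·31. Since 65 ≡ 1 (mod 8), (2/65) = +1. Now have -(31/65).
65 ≡ 1 (mod 4), so quadratic reciprocity gives (31/65) = (65/31). Reduce: 65 ≡ 3 (mod 31). Now have -(3/31).
Both 3 ≡ 3 and 31 ≡ 3 (mod 4), so reciprocity gives (3/31) = -(31/3). Reduce: 31 ≡ 1 (mod 3). Now have (1/3).
(1/3) = 1. Collecting the sign factors: 1.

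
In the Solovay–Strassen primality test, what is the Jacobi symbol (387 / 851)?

Both 387 ≡ 3 and 851 ≡ 3 (mod 4), so reciprocity gives (387 / 851) = -(851 / 387). Reduce: 851 ≡ 77 (mod 387). Now have -(77 / 387).
77 ≡ 1 (mod 4), so quadratic reciprocity gives (77 / 387) = (387 / 77). Reduce: 387 ≡ 2 (mod 77). Now have -(2 / 77).
Factor out 2: 2 = 2. Since 77 ≡ 5 (mod 8), (2 / 77) = -1. Now have (1 / 77).
(1 / 77) = 1. Collecting the sign factors: 1.

1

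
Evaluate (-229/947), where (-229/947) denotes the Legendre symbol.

(-229/947)
  = -(229/947)    [947 ≡ 3 mod 4 ⇒ (-1/947) = -1]
  = -(947/229)    [QR: 229 ≡ 1 mod 4, sign kept]
  = -(31/229)    [947 ≡ 31 mod 229]
  = -(229/31)    [QR: 229 ≡ 1 mod 4, sign kept]
  = -(12/31)    [229 ≡ 12 mod 31]
  = -(3/31)    [31 ≡ 7 mod 8 ⇒ (2/31)^2 = +1]
  = (31/3)    [QR: both ≡ 3 mod 4, sign flips]
  = (1/3)    [31 ≡ 1 mod 3]
  = 1    [(1/3) = 1]

1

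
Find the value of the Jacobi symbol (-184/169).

1

Reduce the numerator: -184 ≡ 154 (mod 169), so (-184/169) = (154/169).
Factor out 2: 154 = 2·77. Since 169 ≡ 1 (mod 8), (2/169) = +1. Now have (77/169).
77 ≡ 1 (mod 4), so quadratic reciprocity gives (77/169) = (169/77). Reduce: 169 ≡ 15 (mod 77). Now have (15/77).
77 ≡ 1 (mod 4), so quadratic reciprocity gives (15/77) = (77/15). Reduce: 77 ≡ 2 (mod 15). Now have (2/15).
Factor out 2: 2 = 2. Since 15 ≡ 7 (mod 8), (2/15) = +1. Now have (1/15).
(1/15) = 1. Collecting the sign factors: 1.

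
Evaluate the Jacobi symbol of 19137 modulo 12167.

1

(19137|12167)
  = (6970|12167)    [19137 ≡ 6970 mod 12167]
  = (3485|12167)    [12167 ≡ 7 mod 8 ⇒ (2|12167) = +1]
  = (12167|3485)    [QR: 3485 ≡ 1 mod 4, sign kept]
  = (1712|3485)    [12167 ≡ 1712 mod 3485]
  = (107|3485)    [3485 ≡ 5 mod 8 ⇒ (2|3485)^4 = +1]
  = (3485|107)    [QR: 3485 ≡ 1 mod 4, sign kept]
  = (61|107)    [3485 ≡ 61 mod 107]
  = (107|61)    [QR: 61 ≡ 1 mod 4, sign kept]
  = (46|61)    [107 ≡ 46 mod 61]
  = -(23|61)    [61 ≡ 5 mod 8 ⇒ (2|61) = -1]
  = -(61|23)    [QR: 61 ≡ 1 mod 4, sign kept]
  = -(15|23)    [61 ≡ 15 mod 23]
  = (23|15)    [QR: both ≡ 3 mod 4, sign flips]
  = (8|15)    [23 ≡ 8 mod 15]
  = (1|15)    [15 ≡ 7 mod 8 ⇒ (2|15)^3 = +1]
  = 1    [(1|15) = 1]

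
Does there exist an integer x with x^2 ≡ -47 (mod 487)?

(-47|487)
  = (440|487)    [-47 ≡ 440 mod 487]
  = (55|487)    [487 ≡ 7 mod 8 ⇒ (2|487)^3 = +1]
  = -(487|55)    [QR: both ≡ 3 mod 4, sign flips]
  = -(47|55)    [487 ≡ 47 mod 55]
  = (55|47)    [QR: both ≡ 3 mod 4, sign flips]
  = (8|47)    [55 ≡ 8 mod 47]
  = (1|47)    [47 ≡ 7 mod 8 ⇒ (2|47)^3 = +1]
  = 1    [(1|47) = 1]
(-47|487) = 1, and 487 is prime, so -47 is a quadratic residue mod 487.

yes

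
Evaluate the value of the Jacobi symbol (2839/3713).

(2839/3713)
  = (3713/2839)    [QR: 3713 ≡ 1 mod 4, sign kept]
  = (874/2839)    [3713 ≡ 874 mod 2839]
  = (437/2839)    [2839 ≡ 7 mod 8 ⇒ (2/2839) = +1]
  = (2839/437)    [QR: 437 ≡ 1 mod 4, sign kept]
  = (217/437)    [2839 ≡ 217 mod 437]
  = (437/217)    [QR: 217 ≡ 1 mod 4, sign kept]
  = (3/217)    [437 ≡ 3 mod 217]
  = (217/3)    [QR: 217 ≡ 1 mod 4, sign kept]
  = (1/3)    [217 ≡ 1 mod 3]
  = 1    [(1/3) = 1]

1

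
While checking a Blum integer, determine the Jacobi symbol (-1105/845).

0

Reduce the numerator: -1105 ≡ 585 (mod 845), so (-1105/845) = (585/845).
585 ≡ 1 (mod 4), so quadratic reciprocity gives (585/845) = (845/585). Reduce: 845 ≡ 260 (mod 585). Now have (260/585).
Factor out 2: 260 = 2^2·65. Since 585 ≡ 1 (mod 8), (2/585) = +1, and (2/585)^2 = +1. Now have (65/585).
65 ≡ 1 (mod 4), so quadratic reciprocity gives (65/585) = (585/65). Reduce: 585 ≡ 0 (mod 65). Now have (0/65).
The numerator is now 0 with denominator 65 > 1: the symbol is 0.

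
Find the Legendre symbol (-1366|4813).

(-1366|4813)
  = (3447|4813)    [-1366 ≡ 3447 mod 4813]
  = (4813|3447)    [QR: 4813 ≡ 1 mod 4, sign kept]
  = (1366|3447)    [4813 ≡ 1366 mod 3447]
  = (683|3447)    [3447 ≡ 7 mod 8 ⇒ (2|3447) = +1]
  = -(3447|683)    [QR: both ≡ 3 mod 4, sign flips]
  = -(32|683)    [3447 ≡ 32 mod 683]
  = (1|683)    [683 ≡ 3 mod 8 ⇒ (2|683)^5 = -1]
  = 1    [(1|683) = 1]

1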